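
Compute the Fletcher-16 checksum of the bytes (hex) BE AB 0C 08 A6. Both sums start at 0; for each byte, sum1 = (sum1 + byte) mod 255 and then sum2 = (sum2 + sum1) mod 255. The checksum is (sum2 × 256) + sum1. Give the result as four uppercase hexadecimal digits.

Running sums (mod 255):
  after byte 0 (BE): sum1=190, sum2=190
  after byte 1 (AB): sum1=106, sum2=41
  after byte 2 (0C): sum1=118, sum2=159
  after byte 3 (08): sum1=126, sum2=30
  after byte 4 (A6): sum1=37, sum2=67
Checksum = sum2·256 + sum1 = 67·256 + 37 = 17189 = 0x4325.

4325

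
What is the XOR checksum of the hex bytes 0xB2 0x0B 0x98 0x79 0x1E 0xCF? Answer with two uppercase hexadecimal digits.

XOR the bytes together:
  start with 0xB2
  0xB2 ⊕ 0x0B = 0xB9
  0xB9 ⊕ 0x98 = 0x21
  0x21 ⊕ 0x79 = 0x58
  0x58 ⊕ 0x1E = 0x46
  0x46 ⊕ 0xCF = 0x89

89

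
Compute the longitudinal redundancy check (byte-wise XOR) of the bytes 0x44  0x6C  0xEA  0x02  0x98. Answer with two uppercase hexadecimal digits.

XOR the bytes together:
  start with 0x44
  0x44 ⊕ 0x6C = 0x28
  0x28 ⊕ 0xEA = 0xC2
  0xC2 ⊕ 0x02 = 0xC0
  0xC0 ⊕ 0x98 = 0x58

58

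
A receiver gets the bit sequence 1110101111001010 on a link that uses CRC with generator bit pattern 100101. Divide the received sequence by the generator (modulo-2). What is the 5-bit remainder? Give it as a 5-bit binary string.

11010

Modulo-2 division of 1110101111001010 by 100101:
  pos 0: 111010 XOR 100101 = 011111
  pos 1: 111111 XOR 100101 = 011010
  pos 2: 110101 XOR 100101 = 010000
  pos 3: 100001 XOR 100101 = 000100
  pos 6: 100100 XOR 100101 = 000001
Remainder = 11010 (nonzero — an error is detected).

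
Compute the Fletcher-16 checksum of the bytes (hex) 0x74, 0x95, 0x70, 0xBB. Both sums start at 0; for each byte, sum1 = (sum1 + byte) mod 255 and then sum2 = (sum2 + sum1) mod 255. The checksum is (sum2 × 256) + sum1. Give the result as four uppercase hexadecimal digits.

2F36

Running sums (mod 255):
  after byte 0 (0x74): sum1=116, sum2=116
  after byte 1 (0x95): sum1=10, sum2=126
  after byte 2 (0x70): sum1=122, sum2=248
  after byte 3 (0xBB): sum1=54, sum2=47
Checksum = sum2·256 + sum1 = 47·256 + 54 = 12086 = 0x2F36.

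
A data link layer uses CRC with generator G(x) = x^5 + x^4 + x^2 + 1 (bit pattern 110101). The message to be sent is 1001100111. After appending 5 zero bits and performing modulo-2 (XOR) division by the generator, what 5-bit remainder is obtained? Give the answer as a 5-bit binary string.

Append 5 zeros: 100110011100000. Divide by 110101 (XOR where the leading bit is 1):
  pos 0: 100110 XOR 110101 = 010011
  pos 1: 100110 XOR 110101 = 010011
  pos 2: 100111 XOR 110101 = 010010
  pos 3: 100101 XOR 110101 = 010000
  pos 4: 100001 XOR 110101 = 010100
  pos 5: 101000 XOR 110101 = 011101
  pos 6: 111010 XOR 110101 = 001111
  pos 8: 111100 XOR 110101 = 001001
Remainder (last 5 bits) = 10010. This is the CRC / FCS.

10010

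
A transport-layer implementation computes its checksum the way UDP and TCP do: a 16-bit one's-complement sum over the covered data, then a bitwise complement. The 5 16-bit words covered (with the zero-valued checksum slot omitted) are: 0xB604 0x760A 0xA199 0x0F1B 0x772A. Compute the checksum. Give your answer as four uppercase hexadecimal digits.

One's-complement addition (fold any carry out of bit 15 back into bit 0):
  0xB604 + 0x760A = 0x12C0E → wrap carry → 0x2C0F
  0x2C0F + 0xA199 = 0x0CDA8
  0xCDA8 + 0x0F1B = 0x0DCC3
  0xDCC3 + 0x772A = 0x153ED → wrap carry → 0x53EE
One's-complement sum = 0x53EE.
Checksum = ~0x53EE & 0xFFFF = 0xAC11.

AC11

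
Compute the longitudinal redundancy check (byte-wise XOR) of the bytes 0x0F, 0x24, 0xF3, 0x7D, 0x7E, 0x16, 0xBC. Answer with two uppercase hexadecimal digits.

71

XOR the bytes together:
  start with 0x0F
  0x0F ⊕ 0x24 = 0x2B
  0x2B ⊕ 0xF3 = 0xD8
  0xD8 ⊕ 0x7D = 0xA5
  0xA5 ⊕ 0x7E = 0xDB
  0xDB ⊕ 0x16 = 0xCD
  0xCD ⊕ 0xBC = 0x71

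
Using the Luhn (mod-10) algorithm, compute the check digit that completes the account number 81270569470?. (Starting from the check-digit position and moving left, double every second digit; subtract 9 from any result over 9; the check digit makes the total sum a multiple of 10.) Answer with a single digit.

Partial digits right→left: 0 7 4 9 6 5 0 7 2 1 8
Double every second digit counting from the check-digit position (so the 1st, 3rd, 5th, ... of the partial from the right).
  doubled (with −9 where >9): 0 8 3 0 4 7 → sum 22
  kept as-is: 7 9 5 7 1 → sum 29
Total = 22 + 29 = 51.
Check digit = (10 − (51 mod 10)) mod 10 = 9.

9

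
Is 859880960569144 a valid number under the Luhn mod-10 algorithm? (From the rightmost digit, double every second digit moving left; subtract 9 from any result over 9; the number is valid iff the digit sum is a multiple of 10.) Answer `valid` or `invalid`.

From the right, keep odd positions and double even positions (subtract 9 from any doubled value over 9):
  doubled (positions 2,4,...): 8 9 1 3 0 7 1 → sum 29
  kept (positions 1,3,...): 4 1 6 0 9 8 9 8 → sum 45
Total = 74.
74 mod 10 = 4, so the number is invalid.

invalid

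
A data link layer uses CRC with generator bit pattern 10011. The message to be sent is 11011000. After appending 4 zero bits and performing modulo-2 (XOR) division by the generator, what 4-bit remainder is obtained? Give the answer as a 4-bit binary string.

0111

Append 4 zeros: 110110000000. Divide by 10011 (XOR where the leading bit is 1):
  pos 0: 11011 XOR 10011 = 01000
  pos 1: 10000 XOR 10011 = 00011
  pos 4: 11000 XOR 10011 = 01011
  pos 5: 10110 XOR 10011 = 00101
  pos 7: 10100 XOR 10011 = 00111
Remainder (last 4 bits) = 0111. This is the CRC / FCS.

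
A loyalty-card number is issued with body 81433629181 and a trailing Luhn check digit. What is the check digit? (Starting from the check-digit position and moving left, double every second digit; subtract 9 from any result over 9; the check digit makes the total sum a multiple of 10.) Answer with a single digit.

4

Partial digits right→left: 1 8 1 9 2 6 3 3 4 1 8
Double every second digit counting from the check-digit position (so the 1st, 3rd, 5th, ... of the partial from the right).
  doubled (with −9 where >9): 2 2 4 6 8 7 → sum 29
  kept as-is: 8 9 6 3 1 → sum 27
Total = 29 + 27 = 56.
Check digit = (10 − (56 mod 10)) mod 10 = 4.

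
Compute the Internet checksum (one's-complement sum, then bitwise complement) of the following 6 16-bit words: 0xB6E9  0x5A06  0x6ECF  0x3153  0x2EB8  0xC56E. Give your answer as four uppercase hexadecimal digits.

One's-complement addition (fold any carry out of bit 15 back into bit 0):
  0xB6E9 + 0x5A06 = 0x110EF → wrap carry → 0x10F0
  0x10F0 + 0x6ECF = 0x07FBF
  0x7FBF + 0x3153 = 0x0B112
  0xB112 + 0x2EB8 = 0x0DFCA
  0xDFCA + 0xC56E = 0x1A538 → wrap carry → 0xA539
One's-complement sum = 0xA539.
Checksum = ~0xA539 & 0xFFFF = 0x5AC6.

5AC6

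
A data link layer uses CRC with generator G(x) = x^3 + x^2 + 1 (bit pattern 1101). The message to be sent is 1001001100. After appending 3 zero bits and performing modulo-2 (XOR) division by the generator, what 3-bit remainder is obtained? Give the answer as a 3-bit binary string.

010

Append 3 zeros: 1001001100000. Divide by 1101 (XOR where the leading bit is 1):
  pos 0: 1001 XOR 1101 = 0100
  pos 1: 1000 XOR 1101 = 0101
  pos 2: 1010 XOR 1101 = 0111
  pos 3: 1111 XOR 1101 = 0010
  pos 5: 1010 XOR 1101 = 0111
  pos 6: 1110 XOR 1101 = 0011
  pos 8: 1100 XOR 1101 = 0001
Remainder (last 3 bits) = 010. This is the CRC / FCS.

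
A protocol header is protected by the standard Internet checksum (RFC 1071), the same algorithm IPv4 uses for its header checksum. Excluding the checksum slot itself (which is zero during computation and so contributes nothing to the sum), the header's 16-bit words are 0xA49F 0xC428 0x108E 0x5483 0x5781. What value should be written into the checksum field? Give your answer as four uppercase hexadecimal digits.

DAA4

One's-complement addition (fold any carry out of bit 15 back into bit 0):
  0xA49F + 0xC428 = 0x168C7 → wrap carry → 0x68C8
  0x68C8 + 0x108E = 0x07956
  0x7956 + 0x5483 = 0x0CDD9
  0xCDD9 + 0x5781 = 0x1255A → wrap carry → 0x255B
One's-complement sum = 0x255B.
Checksum = ~0x255B & 0xFFFF = 0xDAA4.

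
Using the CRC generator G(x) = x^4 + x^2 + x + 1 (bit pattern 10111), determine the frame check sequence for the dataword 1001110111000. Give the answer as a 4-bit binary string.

Append 4 zeros: 10011101110000000. Divide by 10111 (XOR where the leading bit is 1):
  pos 0: 10011 XOR 10111 = 00100
  pos 2: 10010 XOR 10111 = 00101
  pos 4: 10111 XOR 10111 = 00000
  pos 9: 10000 XOR 10111 = 00111
  pos 11: 11100 XOR 10111 = 01011
  pos 12: 10110 XOR 10111 = 00001
Remainder (last 4 bits) = 0001. This is the CRC / FCS.

0001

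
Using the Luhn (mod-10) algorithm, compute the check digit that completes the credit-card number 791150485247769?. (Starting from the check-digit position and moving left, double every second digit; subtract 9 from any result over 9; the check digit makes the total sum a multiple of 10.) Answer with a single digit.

Partial digits right→left: 9 6 7 7 4 2 5 8 4 0 5 1 1 9 7
Double every second digit counting from the check-digit position (so the 1st, 3rd, 5th, ... of the partial from the right).
  doubled (with −9 where >9): 9 5 8 1 8 1 2 5 → sum 39
  kept as-is: 6 7 2 8 0 1 9 → sum 33
Total = 39 + 33 = 72.
Check digit = (10 − (72 mod 10)) mod 10 = 8.

8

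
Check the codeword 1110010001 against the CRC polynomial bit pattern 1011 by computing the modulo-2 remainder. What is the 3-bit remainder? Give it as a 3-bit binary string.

Modulo-2 division of 1110010001 by 1011:
  pos 0: 1110 XOR 1011 = 0101
  pos 1: 1010 XOR 1011 = 0001
  pos 4: 1100 XOR 1011 = 0111
  pos 5: 1110 XOR 1011 = 0101
  pos 6: 1011 XOR 1011 = 0000
Remainder = 000 (zero — the frame passes the CRC check).

000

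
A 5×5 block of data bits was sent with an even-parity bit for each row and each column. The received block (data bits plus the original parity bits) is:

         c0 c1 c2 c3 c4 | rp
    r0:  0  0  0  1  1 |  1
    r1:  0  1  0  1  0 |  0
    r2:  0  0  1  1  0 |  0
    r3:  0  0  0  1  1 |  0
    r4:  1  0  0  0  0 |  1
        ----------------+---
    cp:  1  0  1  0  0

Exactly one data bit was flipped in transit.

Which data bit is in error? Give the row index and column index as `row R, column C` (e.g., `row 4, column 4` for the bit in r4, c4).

row 0, column 1

Recompute each row's even parity and compare to rp:
  r0: data parity 0, sent rp 1 → mismatch
  r1: data parity 0, sent rp 0 → ok
  r2: data parity 0, sent rp 0 → ok
  r3: data parity 0, sent rp 0 → ok
  r4: data parity 1, sent rp 1 → ok
Recompute each column's even parity and compare to cp:
  c0: data parity 1, sent cp 1 → ok
  c1: data parity 1, sent cp 0 → mismatch
  c2: data parity 1, sent cp 1 → ok
  c3: data parity 0, sent cp 0 → ok
  c4: data parity 0, sent cp 0 → ok
Exactly one row (r0) and one column (c1) fail → the flipped bit is at their intersection.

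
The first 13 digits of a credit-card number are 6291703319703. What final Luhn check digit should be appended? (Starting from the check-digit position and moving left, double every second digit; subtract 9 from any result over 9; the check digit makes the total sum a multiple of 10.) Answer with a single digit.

9

Partial digits right→left: 3 0 7 9 1 3 3 0 7 1 9 2 6
Double every second digit counting from the check-digit position (so the 1st, 3rd, 5th, ... of the partial from the right).
  doubled (with −9 where >9): 6 5 2 6 5 9 3 → sum 36
  kept as-is: 0 9 3 0 1 2 → sum 15
Total = 36 + 15 = 51.
Check digit = (10 − (51 mod 10)) mod 10 = 9.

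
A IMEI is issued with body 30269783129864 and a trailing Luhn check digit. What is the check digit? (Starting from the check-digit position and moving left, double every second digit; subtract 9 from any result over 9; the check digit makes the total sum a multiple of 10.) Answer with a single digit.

Partial digits right→left: 4 6 8 9 2 1 3 8 7 9 6 2 0 3
Double every second digit counting from the check-digit position (so the 1st, 3rd, 5th, ... of the partial from the right).
  doubled (with −9 where >9): 8 7 4 6 5 3 0 → sum 33
  kept as-is: 6 9 1 8 9 2 3 → sum 38
Total = 33 + 38 = 71.
Check digit = (10 − (71 mod 10)) mod 10 = 9.

9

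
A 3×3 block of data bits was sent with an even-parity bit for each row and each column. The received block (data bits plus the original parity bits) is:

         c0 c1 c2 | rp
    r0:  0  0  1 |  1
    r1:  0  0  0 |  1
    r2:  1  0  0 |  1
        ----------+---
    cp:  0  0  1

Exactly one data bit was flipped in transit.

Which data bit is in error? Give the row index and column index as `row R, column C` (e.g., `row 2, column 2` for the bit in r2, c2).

Recompute each row's even parity and compare to rp:
  r0: data parity 1, sent rp 1 → ok
  r1: data parity 0, sent rp 1 → mismatch
  r2: data parity 1, sent rp 1 → ok
Recompute each column's even parity and compare to cp:
  c0: data parity 1, sent cp 0 → mismatch
  c1: data parity 0, sent cp 0 → ok
  c2: data parity 1, sent cp 1 → ok
Exactly one row (r1) and one column (c0) fail → the flipped bit is at their intersection.

row 1, column 0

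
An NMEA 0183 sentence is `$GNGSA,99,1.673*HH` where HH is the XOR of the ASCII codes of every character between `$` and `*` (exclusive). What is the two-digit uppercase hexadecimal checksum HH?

XOR the ASCII codes of the payload characters:
  'G' = 0x47 → acc = 0x47
  'N' = 0x4E → acc = 0x09
  'G' = 0x47 → acc = 0x4E
  'S' = 0x53 → acc = 0x1D
  'A' = 0x41 → acc = 0x5C
  ',' = 0x2C → acc = 0x70
  '9' = 0x39 → acc = 0x49
  '9' = 0x39 → acc = 0x70
  ',' = 0x2C → acc = 0x5C
  '1' = 0x31 → acc = 0x6D
  '.' = 0x2E → acc = 0x43
  '6' = 0x36 → acc = 0x75
  '7' = 0x37 → acc = 0x42
  '3' = 0x33 → acc = 0x71
Checksum = 0x71.

71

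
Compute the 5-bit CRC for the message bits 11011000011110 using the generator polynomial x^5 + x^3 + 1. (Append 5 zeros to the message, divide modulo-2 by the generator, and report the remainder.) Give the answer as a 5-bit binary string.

Append 5 zeros: 1101100001111000000. Divide by 101001 (XOR where the leading bit is 1):
  pos 0: 110110 XOR 101001 = 011111
  pos 1: 111110 XOR 101001 = 010111
  pos 2: 101110 XOR 101001 = 000111
  pos 5: 111011 XOR 101001 = 010010
  pos 6: 100101 XOR 101001 = 001100
  pos 8: 110010 XOR 101001 = 011011
  pos 9: 110110 XOR 101001 = 011111
  pos 10: 111110 XOR 101001 = 010111
  pos 11: 101110 XOR 101001 = 000111
Remainder (last 5 bits) = 11100. This is the CRC / FCS.

11100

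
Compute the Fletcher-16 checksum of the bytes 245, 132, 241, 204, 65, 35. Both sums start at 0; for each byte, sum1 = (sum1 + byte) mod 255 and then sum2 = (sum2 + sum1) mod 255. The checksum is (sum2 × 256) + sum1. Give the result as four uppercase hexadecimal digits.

Running sums (mod 255):
  after byte 0 (245): sum1=245, sum2=245
  after byte 1 (132): sum1=122, sum2=112
  after byte 2 (241): sum1=108, sum2=220
  after byte 3 (204): sum1=57, sum2=22
  after byte 4 (65): sum1=122, sum2=144
  after byte 5 (35): sum1=157, sum2=46
Checksum = sum2·256 + sum1 = 46·256 + 157 = 11933 = 0x2E9D.

2E9D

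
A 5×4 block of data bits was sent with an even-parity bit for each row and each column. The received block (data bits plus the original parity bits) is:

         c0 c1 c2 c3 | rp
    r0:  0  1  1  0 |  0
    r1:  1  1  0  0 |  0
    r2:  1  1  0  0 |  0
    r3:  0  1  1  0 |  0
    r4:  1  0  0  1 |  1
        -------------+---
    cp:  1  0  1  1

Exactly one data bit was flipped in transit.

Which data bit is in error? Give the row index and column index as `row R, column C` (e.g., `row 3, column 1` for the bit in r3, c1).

Recompute each row's even parity and compare to rp:
  r0: data parity 0, sent rp 0 → ok
  r1: data parity 0, sent rp 0 → ok
  r2: data parity 0, sent rp 0 → ok
  r3: data parity 0, sent rp 0 → ok
  r4: data parity 0, sent rp 1 → mismatch
Recompute each column's even parity and compare to cp:
  c0: data parity 1, sent cp 1 → ok
  c1: data parity 0, sent cp 0 → ok
  c2: data parity 0, sent cp 1 → mismatch
  c3: data parity 1, sent cp 1 → ok
Exactly one row (r4) and one column (c2) fail → the flipped bit is at their intersection.

row 4, column 2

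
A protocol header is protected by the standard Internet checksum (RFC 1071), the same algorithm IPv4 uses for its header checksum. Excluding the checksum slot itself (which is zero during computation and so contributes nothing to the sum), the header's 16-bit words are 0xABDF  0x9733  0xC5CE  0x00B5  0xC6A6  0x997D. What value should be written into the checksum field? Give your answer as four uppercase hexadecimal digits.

9644

One's-complement addition (fold any carry out of bit 15 back into bit 0):
  0xABDF + 0x9733 = 0x14312 → wrap carry → 0x4313
  0x4313 + 0xC5CE = 0x108E1 → wrap carry → 0x08E2
  0x08E2 + 0x00B5 = 0x00997
  0x0997 + 0xC6A6 = 0x0D03D
  0xD03D + 0x997D = 0x169BA → wrap carry → 0x69BB
One's-complement sum = 0x69BB.
Checksum = ~0x69BB & 0xFFFF = 0x9644.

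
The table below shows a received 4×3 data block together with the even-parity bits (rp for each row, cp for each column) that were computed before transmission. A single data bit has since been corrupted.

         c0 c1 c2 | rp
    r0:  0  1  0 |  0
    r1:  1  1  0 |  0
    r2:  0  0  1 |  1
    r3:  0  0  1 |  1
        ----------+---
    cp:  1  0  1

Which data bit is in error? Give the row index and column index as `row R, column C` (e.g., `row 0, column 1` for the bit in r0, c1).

row 0, column 2

Recompute each row's even parity and compare to rp:
  r0: data parity 1, sent rp 0 → mismatch
  r1: data parity 0, sent rp 0 → ok
  r2: data parity 1, sent rp 1 → ok
  r3: data parity 1, sent rp 1 → ok
Recompute each column's even parity and compare to cp:
  c0: data parity 1, sent cp 1 → ok
  c1: data parity 0, sent cp 0 → ok
  c2: data parity 0, sent cp 1 → mismatch
Exactly one row (r0) and one column (c2) fail → the flipped bit is at their intersection.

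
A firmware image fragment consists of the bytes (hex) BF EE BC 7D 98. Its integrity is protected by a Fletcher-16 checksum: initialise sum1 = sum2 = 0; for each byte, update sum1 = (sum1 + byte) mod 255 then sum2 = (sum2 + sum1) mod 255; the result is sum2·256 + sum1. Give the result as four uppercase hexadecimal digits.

4481

Running sums (mod 255):
  after byte 0 (BF): sum1=191, sum2=191
  after byte 1 (EE): sum1=174, sum2=110
  after byte 2 (BC): sum1=107, sum2=217
  after byte 3 (7D): sum1=232, sum2=194
  after byte 4 (98): sum1=129, sum2=68
Checksum = sum2·256 + sum1 = 68·256 + 129 = 17537 = 0x4481.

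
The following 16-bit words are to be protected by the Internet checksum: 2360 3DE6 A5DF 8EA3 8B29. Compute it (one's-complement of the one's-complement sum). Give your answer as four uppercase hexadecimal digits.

DF0C

One's-complement addition (fold any carry out of bit 15 back into bit 0):
  0x2360 + 0x3DE6 = 0x06146
  0x6146 + 0xA5DF = 0x10725 → wrap carry → 0x0726
  0x0726 + 0x8EA3 = 0x095C9
  0x95C9 + 0x8B29 = 0x120F2 → wrap carry → 0x20F3
One's-complement sum = 0x20F3.
Checksum = ~0x20F3 & 0xFFFF = 0xDF0C.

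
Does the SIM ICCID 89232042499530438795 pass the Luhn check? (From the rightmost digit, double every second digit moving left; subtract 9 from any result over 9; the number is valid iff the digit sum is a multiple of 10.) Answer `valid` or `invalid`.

From the right, keep odd positions and double even positions (subtract 9 from any doubled value over 9):
  doubled (positions 2,4,...): 9 7 8 6 9 8 8 4 4 7 → sum 70
  kept (positions 1,3,...): 5 7 3 0 5 9 2 0 3 9 → sum 43
Total = 113.
113 mod 10 = 3, so the number is invalid.

invalid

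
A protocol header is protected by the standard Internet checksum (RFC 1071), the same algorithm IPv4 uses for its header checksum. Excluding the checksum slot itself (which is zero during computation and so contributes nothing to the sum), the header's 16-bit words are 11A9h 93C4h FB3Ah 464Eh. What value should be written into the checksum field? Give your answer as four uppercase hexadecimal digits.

1909

One's-complement addition (fold any carry out of bit 15 back into bit 0):
  0x11A9 + 0x93C4 = 0x0A56D
  0xA56D + 0xFB3A = 0x1A0A7 → wrap carry → 0xA0A8
  0xA0A8 + 0x464E = 0x0E6F6
One's-complement sum = 0xE6F6.
Checksum = ~0xE6F6 & 0xFFFF = 0x1909.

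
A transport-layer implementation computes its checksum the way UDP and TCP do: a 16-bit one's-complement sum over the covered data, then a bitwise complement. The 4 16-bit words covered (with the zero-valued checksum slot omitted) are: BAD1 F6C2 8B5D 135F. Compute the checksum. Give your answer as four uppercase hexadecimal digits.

AFAE

One's-complement addition (fold any carry out of bit 15 back into bit 0):
  0xBAD1 + 0xF6C2 = 0x1B193 → wrap carry → 0xB194
  0xB194 + 0x8B5D = 0x13CF1 → wrap carry → 0x3CF2
  0x3CF2 + 0x135F = 0x05051
One's-complement sum = 0x5051.
Checksum = ~0x5051 & 0xFFFF = 0xAFAE.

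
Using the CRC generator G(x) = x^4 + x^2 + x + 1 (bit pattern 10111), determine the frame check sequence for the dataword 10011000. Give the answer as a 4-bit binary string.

Append 4 zeros: 100110000000. Divide by 10111 (XOR where the leading bit is 1):
  pos 0: 10011 XOR 10111 = 00100
  pos 2: 10000 XOR 10111 = 00111
  pos 4: 11100 XOR 10111 = 01011
  pos 5: 10110 XOR 10111 = 00001
Remainder (last 4 bits) = 0100. This is the CRC / FCS.

0100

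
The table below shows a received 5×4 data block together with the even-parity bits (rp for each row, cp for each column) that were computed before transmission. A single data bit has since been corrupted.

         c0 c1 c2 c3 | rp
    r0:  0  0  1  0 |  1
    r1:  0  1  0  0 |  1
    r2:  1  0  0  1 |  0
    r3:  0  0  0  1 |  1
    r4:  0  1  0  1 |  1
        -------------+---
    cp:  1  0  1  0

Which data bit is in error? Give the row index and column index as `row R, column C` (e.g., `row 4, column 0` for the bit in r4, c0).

Recompute each row's even parity and compare to rp:
  r0: data parity 1, sent rp 1 → ok
  r1: data parity 1, sent rp 1 → ok
  r2: data parity 0, sent rp 0 → ok
  r3: data parity 1, sent rp 1 → ok
  r4: data parity 0, sent rp 1 → mismatch
Recompute each column's even parity and compare to cp:
  c0: data parity 1, sent cp 1 → ok
  c1: data parity 0, sent cp 0 → ok
  c2: data parity 1, sent cp 1 → ok
  c3: data parity 1, sent cp 0 → mismatch
Exactly one row (r4) and one column (c3) fail → the flipped bit is at their intersection.

row 4, column 3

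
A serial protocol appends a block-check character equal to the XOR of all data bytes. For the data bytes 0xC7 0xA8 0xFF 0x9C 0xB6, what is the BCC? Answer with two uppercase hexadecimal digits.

XOR the bytes together:
  start with 0xC7
  0xC7 ⊕ 0xA8 = 0x6F
  0x6F ⊕ 0xFF = 0x90
  0x90 ⊕ 0x9C = 0x0C
  0x0C ⊕ 0xB6 = 0xBA

BA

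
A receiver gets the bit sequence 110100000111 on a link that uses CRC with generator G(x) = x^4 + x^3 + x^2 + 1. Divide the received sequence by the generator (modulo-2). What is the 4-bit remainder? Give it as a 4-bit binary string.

Modulo-2 division of 110100000111 by 11101:
  pos 0: 11010 XOR 11101 = 00111
  pos 2: 11100 XOR 11101 = 00001
  pos 6: 10011 XOR 11101 = 01110
  pos 7: 11101 XOR 11101 = 00000
Remainder = 0000 (zero — the frame passes the CRC check).

0000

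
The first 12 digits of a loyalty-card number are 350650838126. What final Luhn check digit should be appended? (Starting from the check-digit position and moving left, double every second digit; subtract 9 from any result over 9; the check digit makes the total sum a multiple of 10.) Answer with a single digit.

9

Partial digits right→left: 6 2 1 8 3 8 0 5 6 0 5 3
Double every second digit counting from the check-digit position (so the 1st, 3rd, 5th, ... of the partial from the right).
  doubled (with −9 where >9): 3 2 6 0 3 1 → sum 15
  kept as-is: 2 8 8 5 0 3 → sum 26
Total = 15 + 26 = 41.
Check digit = (10 − (41 mod 10)) mod 10 = 9.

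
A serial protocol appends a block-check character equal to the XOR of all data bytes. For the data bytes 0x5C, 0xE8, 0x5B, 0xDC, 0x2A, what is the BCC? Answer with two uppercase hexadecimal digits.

19

XOR the bytes together:
  start with 0x5C
  0x5C ⊕ 0xE8 = 0xB4
  0xB4 ⊕ 0x5B = 0xEF
  0xEF ⊕ 0xDC = 0x33
  0x33 ⊕ 0x2A = 0x19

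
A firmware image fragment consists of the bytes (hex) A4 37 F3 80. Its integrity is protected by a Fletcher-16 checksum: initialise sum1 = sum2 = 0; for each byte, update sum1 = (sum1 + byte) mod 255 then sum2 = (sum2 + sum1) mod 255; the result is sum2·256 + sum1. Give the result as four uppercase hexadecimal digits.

A050

Running sums (mod 255):
  after byte 0 (A4): sum1=164, sum2=164
  after byte 1 (37): sum1=219, sum2=128
  after byte 2 (F3): sum1=207, sum2=80
  after byte 3 (80): sum1=80, sum2=160
Checksum = sum2·256 + sum1 = 160·256 + 80 = 41040 = 0xA050.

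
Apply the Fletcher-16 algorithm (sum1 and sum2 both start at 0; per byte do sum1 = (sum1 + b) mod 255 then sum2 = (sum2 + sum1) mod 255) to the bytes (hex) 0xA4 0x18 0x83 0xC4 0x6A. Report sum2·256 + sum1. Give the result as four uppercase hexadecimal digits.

166F

Running sums (mod 255):
  after byte 0 (0xA4): sum1=164, sum2=164
  after byte 1 (0x18): sum1=188, sum2=97
  after byte 2 (0x83): sum1=64, sum2=161
  after byte 3 (0xC4): sum1=5, sum2=166
  after byte 4 (0x6A): sum1=111, sum2=22
Checksum = sum2·256 + sum1 = 22·256 + 111 = 5743 = 0x166F.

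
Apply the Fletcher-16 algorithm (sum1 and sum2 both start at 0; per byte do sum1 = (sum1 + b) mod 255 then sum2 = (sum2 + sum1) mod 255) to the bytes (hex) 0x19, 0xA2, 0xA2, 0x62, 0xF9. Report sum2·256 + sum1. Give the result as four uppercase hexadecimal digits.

Running sums (mod 255):
  after byte 0 (0x19): sum1=25, sum2=25
  after byte 1 (0xA2): sum1=187, sum2=212
  after byte 2 (0xA2): sum1=94, sum2=51
  after byte 3 (0x62): sum1=192, sum2=243
  after byte 4 (0xF9): sum1=186, sum2=174
Checksum = sum2·256 + sum1 = 174·256 + 186 = 44730 = 0xAEBA.

AEBA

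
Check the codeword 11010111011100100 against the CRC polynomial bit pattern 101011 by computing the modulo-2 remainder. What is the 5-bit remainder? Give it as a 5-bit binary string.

Modulo-2 division of 11010111011100100 by 101011:
  pos 0: 110101 XOR 101011 = 011110
  pos 1: 111101 XOR 101011 = 010110
  pos 2: 101101 XOR 101011 = 000110
  pos 5: 110011 XOR 101011 = 011000
  pos 6: 110001 XOR 101011 = 011010
  pos 7: 110100 XOR 101011 = 011111
  pos 8: 111110 XOR 101011 = 010101
  pos 9: 101011 XOR 101011 = 000000
Remainder = 00000 (zero — the frame passes the CRC check).

00000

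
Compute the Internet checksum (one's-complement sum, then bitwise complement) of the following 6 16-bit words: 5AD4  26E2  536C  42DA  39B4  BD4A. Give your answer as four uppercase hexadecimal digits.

F103

One's-complement addition (fold any carry out of bit 15 back into bit 0):
  0x5AD4 + 0x26E2 = 0x081B6
  0x81B6 + 0x536C = 0x0D522
  0xD522 + 0x42DA = 0x117FC → wrap carry → 0x17FD
  0x17FD + 0x39B4 = 0x051B1
  0x51B1 + 0xBD4A = 0x10EFB → wrap carry → 0x0EFC
One's-complement sum = 0x0EFC.
Checksum = ~0x0EFC & 0xFFFF = 0xF103.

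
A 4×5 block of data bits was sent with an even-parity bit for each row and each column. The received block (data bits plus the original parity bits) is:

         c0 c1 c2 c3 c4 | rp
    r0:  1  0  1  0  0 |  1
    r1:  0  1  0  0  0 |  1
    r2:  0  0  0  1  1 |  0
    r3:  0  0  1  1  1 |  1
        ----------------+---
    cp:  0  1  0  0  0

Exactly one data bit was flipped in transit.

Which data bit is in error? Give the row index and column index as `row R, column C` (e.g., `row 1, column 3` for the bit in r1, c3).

row 0, column 0

Recompute each row's even parity and compare to rp:
  r0: data parity 0, sent rp 1 → mismatch
  r1: data parity 1, sent rp 1 → ok
  r2: data parity 0, sent rp 0 → ok
  r3: data parity 1, sent rp 1 → ok
Recompute each column's even parity and compare to cp:
  c0: data parity 1, sent cp 0 → mismatch
  c1: data parity 1, sent cp 1 → ok
  c2: data parity 0, sent cp 0 → ok
  c3: data parity 0, sent cp 0 → ok
  c4: data parity 0, sent cp 0 → ok
Exactly one row (r0) and one column (c0) fail → the flipped bit is at their intersection.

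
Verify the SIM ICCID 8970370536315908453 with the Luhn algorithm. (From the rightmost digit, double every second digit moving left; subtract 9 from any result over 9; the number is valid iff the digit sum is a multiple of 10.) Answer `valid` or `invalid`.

invalid

From the right, keep odd positions and double even positions (subtract 9 from any doubled value over 9):
  doubled (positions 2,4,...): 1 7 9 2 3 1 5 0 9 → sum 37
  kept (positions 1,3,...): 3 4 0 5 3 3 0 3 7 8 → sum 36
Total = 73.
73 mod 10 = 3, so the number is invalid.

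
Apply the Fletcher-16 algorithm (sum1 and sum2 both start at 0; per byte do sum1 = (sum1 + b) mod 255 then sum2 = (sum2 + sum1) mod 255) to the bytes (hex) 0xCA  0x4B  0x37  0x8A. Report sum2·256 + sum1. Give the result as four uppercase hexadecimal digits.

06D7

Running sums (mod 255):
  after byte 0 (0xCA): sum1=202, sum2=202
  after byte 1 (0x4B): sum1=22, sum2=224
  after byte 2 (0x37): sum1=77, sum2=46
  after byte 3 (0x8A): sum1=215, sum2=6
Checksum = sum2·256 + sum1 = 6·256 + 215 = 1751 = 0x06D7.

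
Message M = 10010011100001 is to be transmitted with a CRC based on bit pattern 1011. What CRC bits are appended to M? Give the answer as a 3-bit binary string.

111

Append 3 zeros: 10010011100001000. Divide by 1011 (XOR where the leading bit is 1):
  pos 0: 1001 XOR 1011 = 0010
  pos 2: 1000 XOR 1011 = 0011
  pos 4: 1111 XOR 1011 = 0100
  pos 5: 1001 XOR 1011 = 0010
  pos 7: 1000 XOR 1011 = 0011
  pos 9: 1100 XOR 1011 = 0111
  pos 10: 1111 XOR 1011 = 0100
  pos 11: 1000 XOR 1011 = 0011
  pos 13: 1100 XOR 1011 = 0111
Remainder (last 3 bits) = 111. This is the CRC / FCS.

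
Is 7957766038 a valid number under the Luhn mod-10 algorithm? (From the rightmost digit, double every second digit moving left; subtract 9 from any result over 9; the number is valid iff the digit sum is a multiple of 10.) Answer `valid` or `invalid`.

valid

From the right, keep odd positions and double even positions (subtract 9 from any doubled value over 9):
  doubled (positions 2,4,...): 6 3 5 1 5 → sum 20
  kept (positions 1,3,...): 8 0 6 7 9 → sum 30
Total = 50.
50 mod 10 = 0, so the number is valid.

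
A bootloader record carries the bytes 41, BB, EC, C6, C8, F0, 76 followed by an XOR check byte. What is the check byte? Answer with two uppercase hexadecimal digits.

XOR the bytes together:
  start with 0x41
  0x41 ⊕ 0xBB = 0xFA
  0xFA ⊕ 0xEC = 0x16
  0x16 ⊕ 0xC6 = 0xD0
  0xD0 ⊕ 0xC8 = 0x18
  0x18 ⊕ 0xF0 = 0xE8
  0xE8 ⊕ 0x76 = 0x9E

9E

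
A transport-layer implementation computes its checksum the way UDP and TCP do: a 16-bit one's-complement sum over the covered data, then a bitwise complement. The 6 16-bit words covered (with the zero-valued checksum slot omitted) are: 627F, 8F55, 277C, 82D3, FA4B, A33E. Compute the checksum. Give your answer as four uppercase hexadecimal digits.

One's-complement addition (fold any carry out of bit 15 back into bit 0):
  0x627F + 0x8F55 = 0x0F1D4
  0xF1D4 + 0x277C = 0x11950 → wrap carry → 0x1951
  0x1951 + 0x82D3 = 0x09C24
  0x9C24 + 0xFA4B = 0x1966F → wrap carry → 0x9670
  0x9670 + 0xA33E = 0x139AE → wrap carry → 0x39AF
One's-complement sum = 0x39AF.
Checksum = ~0x39AF & 0xFFFF = 0xC650.

C650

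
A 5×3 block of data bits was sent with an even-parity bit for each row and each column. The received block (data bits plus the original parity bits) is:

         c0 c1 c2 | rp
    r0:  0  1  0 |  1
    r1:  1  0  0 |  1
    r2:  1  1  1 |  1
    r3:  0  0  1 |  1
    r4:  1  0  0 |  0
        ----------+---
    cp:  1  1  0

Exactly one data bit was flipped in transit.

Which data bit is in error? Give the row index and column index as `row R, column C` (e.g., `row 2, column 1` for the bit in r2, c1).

row 4, column 1

Recompute each row's even parity and compare to rp:
  r0: data parity 1, sent rp 1 → ok
  r1: data parity 1, sent rp 1 → ok
  r2: data parity 1, sent rp 1 → ok
  r3: data parity 1, sent rp 1 → ok
  r4: data parity 1, sent rp 0 → mismatch
Recompute each column's even parity and compare to cp:
  c0: data parity 1, sent cp 1 → ok
  c1: data parity 0, sent cp 1 → mismatch
  c2: data parity 0, sent cp 0 → ok
Exactly one row (r4) and one column (c1) fail → the flipped bit is at their intersection.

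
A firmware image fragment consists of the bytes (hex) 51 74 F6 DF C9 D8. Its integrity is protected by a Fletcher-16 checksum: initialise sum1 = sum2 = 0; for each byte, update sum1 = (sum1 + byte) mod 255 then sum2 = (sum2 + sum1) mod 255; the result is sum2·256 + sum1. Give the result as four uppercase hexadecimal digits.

Running sums (mod 255):
  after byte 0 (51): sum1=81, sum2=81
  after byte 1 (74): sum1=197, sum2=23
  after byte 2 (F6): sum1=188, sum2=211
  after byte 3 (DF): sum1=156, sum2=112
  after byte 4 (C9): sum1=102, sum2=214
  after byte 5 (D8): sum1=63, sum2=22
Checksum = sum2·256 + sum1 = 22·256 + 63 = 5695 = 0x163F.

163F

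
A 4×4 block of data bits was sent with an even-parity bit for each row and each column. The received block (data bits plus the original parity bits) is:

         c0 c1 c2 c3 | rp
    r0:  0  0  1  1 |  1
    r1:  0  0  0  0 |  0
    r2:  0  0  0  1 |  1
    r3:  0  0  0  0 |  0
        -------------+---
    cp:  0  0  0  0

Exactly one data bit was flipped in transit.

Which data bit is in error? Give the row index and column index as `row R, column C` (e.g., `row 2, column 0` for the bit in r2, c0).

row 0, column 2

Recompute each row's even parity and compare to rp:
  r0: data parity 0, sent rp 1 → mismatch
  r1: data parity 0, sent rp 0 → ok
  r2: data parity 1, sent rp 1 → ok
  r3: data parity 0, sent rp 0 → ok
Recompute each column's even parity and compare to cp:
  c0: data parity 0, sent cp 0 → ok
  c1: data parity 0, sent cp 0 → ok
  c2: data parity 1, sent cp 0 → mismatch
  c3: data parity 0, sent cp 0 → ok
Exactly one row (r0) and one column (c2) fail → the flipped bit is at their intersection.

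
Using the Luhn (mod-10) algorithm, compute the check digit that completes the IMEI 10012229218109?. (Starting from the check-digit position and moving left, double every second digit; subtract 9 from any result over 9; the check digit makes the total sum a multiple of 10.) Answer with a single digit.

7

Partial digits right→left: 9 0 1 8 1 2 9 2 2 2 1 0 0 1
Double every second digit counting from the check-digit position (so the 1st, 3rd, 5th, ... of the partial from the right).
  doubled (with −9 where >9): 9 2 2 9 4 2 0 → sum 28
  kept as-is: 0 8 2 2 2 0 1 → sum 15
Total = 28 + 15 = 43.
Check digit = (10 − (43 mod 10)) mod 10 = 7.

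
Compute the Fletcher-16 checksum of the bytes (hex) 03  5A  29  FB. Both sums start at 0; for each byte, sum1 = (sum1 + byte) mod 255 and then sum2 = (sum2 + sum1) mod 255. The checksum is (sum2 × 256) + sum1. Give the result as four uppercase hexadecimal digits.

6982

Running sums (mod 255):
  after byte 0 (03): sum1=3, sum2=3
  after byte 1 (5A): sum1=93, sum2=96
  after byte 2 (29): sum1=134, sum2=230
  after byte 3 (FB): sum1=130, sum2=105
Checksum = sum2·256 + sum1 = 105·256 + 130 = 27010 = 0x6982.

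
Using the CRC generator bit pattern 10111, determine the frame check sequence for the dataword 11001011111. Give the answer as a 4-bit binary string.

Append 4 zeros: 110010111110000. Divide by 10111 (XOR where the leading bit is 1):
  pos 0: 11001 XOR 10111 = 01110
  pos 1: 11100 XOR 10111 = 01011
  pos 2: 10111 XOR 10111 = 00000
  pos 7: 11110 XOR 10111 = 01001
  pos 8: 10010 XOR 10111 = 00101
  pos 10: 10100 XOR 10111 = 00011
Remainder (last 4 bits) = 0011. This is the CRC / FCS.

0011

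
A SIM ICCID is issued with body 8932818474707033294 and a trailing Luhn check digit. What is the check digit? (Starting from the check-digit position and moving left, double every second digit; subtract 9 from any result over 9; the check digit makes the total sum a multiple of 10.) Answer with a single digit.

Partial digits right→left: 4 9 2 3 3 0 7 0 7 4 7 4 8 1 8 2 3 9 8
Double every second digit counting from the check-digit position (so the 1st, 3rd, 5th, ... of the partial from the right).
  doubled (with −9 where >9): 8 4 6 5 5 5 7 7 6 7 → sum 60
  kept as-is: 9 3 0 0 4 4 1 2 9 → sum 32
Total = 60 + 32 = 92.
Check digit = (10 − (92 mod 10)) mod 10 = 8.

8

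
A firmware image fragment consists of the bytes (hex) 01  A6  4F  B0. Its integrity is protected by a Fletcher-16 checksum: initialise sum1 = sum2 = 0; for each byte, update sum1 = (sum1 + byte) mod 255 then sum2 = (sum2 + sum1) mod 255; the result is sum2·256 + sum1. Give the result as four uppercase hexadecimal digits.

Running sums (mod 255):
  after byte 0 (01): sum1=1, sum2=1
  after byte 1 (A6): sum1=167, sum2=168
  after byte 2 (4F): sum1=246, sum2=159
  after byte 3 (B0): sum1=167, sum2=71
Checksum = sum2·256 + sum1 = 71·256 + 167 = 18343 = 0x47A7.

47A7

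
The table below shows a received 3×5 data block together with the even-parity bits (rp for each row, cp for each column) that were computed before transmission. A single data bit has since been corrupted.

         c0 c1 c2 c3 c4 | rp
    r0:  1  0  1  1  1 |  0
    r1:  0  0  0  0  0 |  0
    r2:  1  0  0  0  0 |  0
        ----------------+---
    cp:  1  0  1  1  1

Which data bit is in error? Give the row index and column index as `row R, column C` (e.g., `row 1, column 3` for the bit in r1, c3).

row 2, column 0

Recompute each row's even parity and compare to rp:
  r0: data parity 0, sent rp 0 → ok
  r1: data parity 0, sent rp 0 → ok
  r2: data parity 1, sent rp 0 → mismatch
Recompute each column's even parity and compare to cp:
  c0: data parity 0, sent cp 1 → mismatch
  c1: data parity 0, sent cp 0 → ok
  c2: data parity 1, sent cp 1 → ok
  c3: data parity 1, sent cp 1 → ok
  c4: data parity 1, sent cp 1 → ok
Exactly one row (r2) and one column (c0) fail → the flipped bit is at their intersection.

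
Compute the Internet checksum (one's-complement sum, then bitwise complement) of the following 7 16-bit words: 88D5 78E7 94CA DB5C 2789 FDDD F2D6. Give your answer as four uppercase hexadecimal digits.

75DD

One's-complement addition (fold any carry out of bit 15 back into bit 0):
  0x88D5 + 0x78E7 = 0x101BC → wrap carry → 0x01BD
  0x01BD + 0x94CA = 0x09687
  0x9687 + 0xDB5C = 0x171E3 → wrap carry → 0x71E4
  0x71E4 + 0x2789 = 0x0996D
  0x996D + 0xFDDD = 0x1974A → wrap carry → 0x974B
  0x974B + 0xF2D6 = 0x18A21 → wrap carry → 0x8A22
One's-complement sum = 0x8A22.
Checksum = ~0x8A22 & 0xFFFF = 0x75DD.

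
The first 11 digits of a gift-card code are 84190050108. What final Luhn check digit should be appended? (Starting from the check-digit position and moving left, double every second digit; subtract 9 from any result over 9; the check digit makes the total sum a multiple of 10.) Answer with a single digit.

Partial digits right→left: 8 0 1 0 5 0 0 9 1 4 8
Double every second digit counting from the check-digit position (so the 1st, 3rd, 5th, ... of the partial from the right).
  doubled (with −9 where >9): 7 2 1 0 2 7 → sum 19
  kept as-is: 0 0 0 9 4 → sum 13
Total = 19 + 13 = 32.
Check digit = (10 − (32 mod 10)) mod 10 = 8.

8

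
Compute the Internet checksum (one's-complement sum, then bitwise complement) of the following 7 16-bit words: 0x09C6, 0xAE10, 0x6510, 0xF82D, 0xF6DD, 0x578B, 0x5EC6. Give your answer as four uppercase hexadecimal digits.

3DBB

One's-complement addition (fold any carry out of bit 15 back into bit 0):
  0x09C6 + 0xAE10 = 0x0B7D6
  0xB7D6 + 0x6510 = 0x11CE6 → wrap carry → 0x1CE7
  0x1CE7 + 0xF82D = 0x11514 → wrap carry → 0x1515
  0x1515 + 0xF6DD = 0x10BF2 → wrap carry → 0x0BF3
  0x0BF3 + 0x578B = 0x0637E
  0x637E + 0x5EC6 = 0x0C244
One's-complement sum = 0xC244.
Checksum = ~0xC244 & 0xFFFF = 0x3DBB.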